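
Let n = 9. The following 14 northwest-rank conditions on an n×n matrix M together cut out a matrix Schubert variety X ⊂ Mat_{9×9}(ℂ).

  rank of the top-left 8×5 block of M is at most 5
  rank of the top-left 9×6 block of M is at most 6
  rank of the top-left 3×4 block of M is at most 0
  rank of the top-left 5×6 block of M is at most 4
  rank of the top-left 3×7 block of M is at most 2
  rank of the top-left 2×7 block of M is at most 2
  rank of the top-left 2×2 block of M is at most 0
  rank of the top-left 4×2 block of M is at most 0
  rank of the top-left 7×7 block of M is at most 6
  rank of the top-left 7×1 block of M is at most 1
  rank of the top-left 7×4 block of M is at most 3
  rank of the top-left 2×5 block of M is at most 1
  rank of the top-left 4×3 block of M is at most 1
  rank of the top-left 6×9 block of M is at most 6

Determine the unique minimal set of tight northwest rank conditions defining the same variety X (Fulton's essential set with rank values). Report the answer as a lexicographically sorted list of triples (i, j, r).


Recovering R(i,j) via the rank-extension bound from the 14 conditions:

  R[1]: 0 | 0 | 0 | 0 | 1 | 1 | 1 | 1 | 1
  R[2]: 0 | 0 | 0 | 0 | 1 | 2 | 2 | 2 | 2
  R[3]: 0 | 0 | 0 | 0 | 1 | 2 | 2 | 3 | 3
  R[4]: 0 | 0 | 1 | 1 | 2 | 3 | 3 | 4 | 4
  R[5]: 1 | 1 | 2 | 2 | 3 | 4 | 4 | 5 | 5
  R[6]: 1 | 2 | 3 | 3 | 4 | 5 | 5 | 6 | 6
  R[7]: 1 | 2 | 3 | 3 | 4 | 5 | 6 | 7 | 7
  R[8]: 1 | 2 | 3 | 4 | 5 | 6 | 7 | 8 | 8
  R[9]: 1 | 2 | 3 | 4 | 5 | 6 | 7 | 8 | 9

reading off 1-entries of Δ²R: w = (5, 6, 8, 3, 1, 2, 7, 4, 9).

ℓ(w)=16; the 4 essential cells (i,j,r):

[(3, 4, 0), (3, 7, 2), (4, 2, 0), (7, 4, 3)]


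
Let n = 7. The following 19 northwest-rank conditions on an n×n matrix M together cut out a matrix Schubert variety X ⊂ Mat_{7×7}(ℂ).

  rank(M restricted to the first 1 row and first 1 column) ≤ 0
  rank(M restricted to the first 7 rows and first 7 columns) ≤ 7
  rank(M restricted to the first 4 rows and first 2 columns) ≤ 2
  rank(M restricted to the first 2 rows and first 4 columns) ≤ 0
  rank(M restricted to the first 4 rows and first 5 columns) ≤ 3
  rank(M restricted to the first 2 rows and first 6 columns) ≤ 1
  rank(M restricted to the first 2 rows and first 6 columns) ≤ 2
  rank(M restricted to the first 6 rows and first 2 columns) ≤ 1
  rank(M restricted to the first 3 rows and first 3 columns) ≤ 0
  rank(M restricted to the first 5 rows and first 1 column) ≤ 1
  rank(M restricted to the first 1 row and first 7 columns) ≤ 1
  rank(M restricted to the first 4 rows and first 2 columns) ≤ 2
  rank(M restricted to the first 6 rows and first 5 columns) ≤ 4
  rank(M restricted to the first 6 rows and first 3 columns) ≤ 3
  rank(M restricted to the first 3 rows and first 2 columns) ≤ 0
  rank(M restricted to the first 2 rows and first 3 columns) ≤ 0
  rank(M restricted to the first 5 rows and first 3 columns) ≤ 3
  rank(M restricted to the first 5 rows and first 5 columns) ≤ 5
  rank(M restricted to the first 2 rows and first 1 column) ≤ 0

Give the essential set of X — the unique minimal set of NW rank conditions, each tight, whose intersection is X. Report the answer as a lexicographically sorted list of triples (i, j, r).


Propagating the 19 rank bounds to every northwest block:

  i=1: 0 | 0 | 0 | 0 | 1 | 1 | 1
  i=2: 0 | 0 | 0 | 0 | 1 | 1 | 2
  i=3: 0 | 0 | 0 | 1 | 2 | 2 | 3
  i=4: 1 | 1 | 1 | 2 | 3 | 3 | 4
  i=5: 1 | 1 | 2 | 3 | 4 | 4 | 5
  i=6: 1 | 1 | 2 | 3 | 4 | 5 | 6
  i=7: 1 | 2 | 3 | 4 | 5 | 6 | 7

so w = (5, 7, 4, 1, 3, 6, 2).

|D(w)|=14, |Ess(w)|=4:

[(2, 4, 0), (2, 6, 1), (3, 3, 0), (6, 2, 1)]


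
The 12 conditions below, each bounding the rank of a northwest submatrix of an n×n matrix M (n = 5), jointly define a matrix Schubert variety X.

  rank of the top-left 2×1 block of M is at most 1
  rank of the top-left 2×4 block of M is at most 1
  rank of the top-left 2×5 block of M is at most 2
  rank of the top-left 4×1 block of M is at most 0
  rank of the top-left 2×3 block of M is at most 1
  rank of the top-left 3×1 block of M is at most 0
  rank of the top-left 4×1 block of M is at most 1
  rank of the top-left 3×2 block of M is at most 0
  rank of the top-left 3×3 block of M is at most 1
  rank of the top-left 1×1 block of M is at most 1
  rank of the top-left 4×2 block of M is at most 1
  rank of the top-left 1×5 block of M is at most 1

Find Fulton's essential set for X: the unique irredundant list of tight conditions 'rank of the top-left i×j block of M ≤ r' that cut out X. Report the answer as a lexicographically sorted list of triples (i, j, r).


Computing R[i][j] = min implied NW-rank bound (n=5, 12 conditions):

  row 1: 0, 0, 1, 1, 1
  row 2: 0, 0, 1, 1, 2
  row 3: 0, 0, 1, 2, 3
  row 4: 0, 1, 2, 3, 4
  row 5: 1, 2, 3, 4, 5

reading off 1-entries of Δ²R: w = (3, 5, 4, 2, 1).

|D(w)|=8, |Ess(w)|=3:

[(2, 4, 1), (3, 2, 0), (4, 1, 0)]


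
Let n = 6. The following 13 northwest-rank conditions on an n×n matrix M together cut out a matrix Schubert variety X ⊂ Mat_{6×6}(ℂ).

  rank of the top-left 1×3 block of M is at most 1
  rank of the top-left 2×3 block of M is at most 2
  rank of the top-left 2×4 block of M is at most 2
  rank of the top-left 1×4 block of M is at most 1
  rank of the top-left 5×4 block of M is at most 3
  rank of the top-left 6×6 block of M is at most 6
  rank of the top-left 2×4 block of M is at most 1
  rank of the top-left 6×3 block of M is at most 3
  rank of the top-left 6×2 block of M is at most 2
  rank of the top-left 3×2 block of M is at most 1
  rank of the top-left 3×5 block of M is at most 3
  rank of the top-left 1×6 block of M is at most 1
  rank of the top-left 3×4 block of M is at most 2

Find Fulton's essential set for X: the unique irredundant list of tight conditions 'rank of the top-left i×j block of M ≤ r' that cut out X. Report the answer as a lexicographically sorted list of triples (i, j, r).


Reconstructing r_w from the 13 given conditions:

  row 1: 1  1  1  1  1  1
  row 2: 1  1  1  1  2  2
  row 3: 1  1  2  2  3  3
  row 4: 1  2  3  3  4  4
  row 5: 1  2  3  3  4  5
  row 6: 1  2  3  4  5  6

second differences of R give the permutation w = (1, 5, 3, 2, 6, 4).

Rothe diagram D(w) (5 cells), 3 SE-corners (essential conditions):

[(2, 4, 1), (3, 2, 1), (5, 4, 3)]


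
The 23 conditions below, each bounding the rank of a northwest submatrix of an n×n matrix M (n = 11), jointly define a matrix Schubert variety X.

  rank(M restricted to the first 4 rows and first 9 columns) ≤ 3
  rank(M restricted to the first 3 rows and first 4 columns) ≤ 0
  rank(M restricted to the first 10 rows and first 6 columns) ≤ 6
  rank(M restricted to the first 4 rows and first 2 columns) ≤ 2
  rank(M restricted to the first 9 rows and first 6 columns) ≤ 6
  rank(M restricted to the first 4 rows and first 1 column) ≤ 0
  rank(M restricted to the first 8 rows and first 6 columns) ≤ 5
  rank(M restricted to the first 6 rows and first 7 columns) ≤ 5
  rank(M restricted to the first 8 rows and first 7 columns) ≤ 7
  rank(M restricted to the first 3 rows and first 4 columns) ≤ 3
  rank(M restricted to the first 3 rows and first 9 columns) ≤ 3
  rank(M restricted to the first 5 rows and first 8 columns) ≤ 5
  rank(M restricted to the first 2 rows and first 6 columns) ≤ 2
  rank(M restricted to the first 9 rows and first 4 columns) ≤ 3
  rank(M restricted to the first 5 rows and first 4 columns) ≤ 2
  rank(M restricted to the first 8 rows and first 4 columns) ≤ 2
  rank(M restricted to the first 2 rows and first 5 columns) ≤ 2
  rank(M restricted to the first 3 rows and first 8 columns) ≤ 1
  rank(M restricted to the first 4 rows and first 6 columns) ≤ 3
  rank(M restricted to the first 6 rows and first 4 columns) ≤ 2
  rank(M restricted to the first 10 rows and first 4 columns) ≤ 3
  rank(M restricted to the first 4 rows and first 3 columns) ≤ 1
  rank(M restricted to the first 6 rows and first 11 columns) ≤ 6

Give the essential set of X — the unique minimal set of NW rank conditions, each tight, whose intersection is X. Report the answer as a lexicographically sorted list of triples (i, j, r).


The tightest implied rank at each (i,j), from the 23 conditions:

  i=1: 0  0  0  0  1  1  1  1  1  1  1
  i=2: 0  0  0  0  1  1  1  1  2  2  2
  i=3: 0  0  0  0  1  1  1  1  2  3  3
  i=4: 0  1  1  1  2  2  2  2  3  4  4
  i=5: 1  2  2  2  3  3  3  3  4  5  5
  i=6: 1  2  2  2  3  4  4  4  5  6  6
  i=7: 1  2  2  2  3  4  5  5  6  7  7
  i=8: 1  2  2  2  3  4  5  6  7  8  8
  i=9: 1  2  3  3  4  5  6  7  8  9  9
  i=10: 1  2  3  3  4  5  6  7  8  9  10
  i=11: 1  2  3  4  5  6  7  8  9  10  11

hence w(1..11) = (5, 9, 10, 2, 1, 6, 7, 8, 3, 11, 4).

Rothe diagram D(w) (26 cells), 5 SE-corners (essential conditions):

[(3, 4, 0), (3, 8, 1), (4, 1, 0), (8, 4, 2), (10, 4, 3)]


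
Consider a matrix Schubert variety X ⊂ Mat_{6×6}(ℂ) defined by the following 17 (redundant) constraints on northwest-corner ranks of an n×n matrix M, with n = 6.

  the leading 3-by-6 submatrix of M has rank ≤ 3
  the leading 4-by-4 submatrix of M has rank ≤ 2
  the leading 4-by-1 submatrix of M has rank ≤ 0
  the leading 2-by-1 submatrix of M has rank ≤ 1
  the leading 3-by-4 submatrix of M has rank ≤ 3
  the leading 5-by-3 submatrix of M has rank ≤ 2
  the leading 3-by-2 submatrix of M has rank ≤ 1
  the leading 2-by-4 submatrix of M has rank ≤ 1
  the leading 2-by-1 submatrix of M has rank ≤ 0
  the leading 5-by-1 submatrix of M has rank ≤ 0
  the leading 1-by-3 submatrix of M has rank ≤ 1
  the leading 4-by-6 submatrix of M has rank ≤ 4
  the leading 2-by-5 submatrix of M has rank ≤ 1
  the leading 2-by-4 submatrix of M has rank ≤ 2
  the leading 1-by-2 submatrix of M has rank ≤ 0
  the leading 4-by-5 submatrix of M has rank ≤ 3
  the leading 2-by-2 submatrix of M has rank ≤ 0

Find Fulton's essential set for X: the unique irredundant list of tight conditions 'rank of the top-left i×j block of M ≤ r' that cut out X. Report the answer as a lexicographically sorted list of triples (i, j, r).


Recovering R(i,j) via the rank-extension bound from the 17 conditions:

  R[1]: 0, 0, 1, 1, 1, 1
  R[2]: 0, 0, 1, 1, 1, 2
  R[3]: 0, 1, 2, 2, 2, 3
  R[4]: 0, 1, 2, 2, 3, 4
  R[5]: 0, 1, 2, 3, 4, 5
  R[6]: 1, 2, 3, 4, 5, 6

giving w = (3, 6, 2, 5, 4, 1) via Δ²R.

4 SE-corners of the 10-cell Rothe diagram give Ess(w):

[(2, 2, 0), (2, 5, 1), (4, 4, 2), (5, 1, 0)]


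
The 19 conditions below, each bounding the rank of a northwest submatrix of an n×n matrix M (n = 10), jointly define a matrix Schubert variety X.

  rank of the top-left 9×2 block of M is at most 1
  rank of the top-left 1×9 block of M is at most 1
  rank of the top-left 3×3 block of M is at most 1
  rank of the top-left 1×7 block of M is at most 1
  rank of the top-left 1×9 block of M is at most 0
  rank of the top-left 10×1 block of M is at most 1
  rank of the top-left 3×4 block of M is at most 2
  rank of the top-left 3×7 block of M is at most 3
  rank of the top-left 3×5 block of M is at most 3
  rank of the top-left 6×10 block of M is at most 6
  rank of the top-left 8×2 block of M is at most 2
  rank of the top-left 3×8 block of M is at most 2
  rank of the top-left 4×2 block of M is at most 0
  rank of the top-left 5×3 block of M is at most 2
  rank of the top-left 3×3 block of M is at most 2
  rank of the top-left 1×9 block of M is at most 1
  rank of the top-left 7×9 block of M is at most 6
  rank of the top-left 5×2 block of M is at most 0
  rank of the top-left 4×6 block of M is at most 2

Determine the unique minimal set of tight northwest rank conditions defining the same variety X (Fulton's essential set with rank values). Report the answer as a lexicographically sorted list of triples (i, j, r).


Reconstructing r_w from the 19 given conditions:

  i=1: 0 0 0 0 0 0 0 0 0 1
  i=2: 0 0 1 1 1 1 1 1 1 2
  i=3: 0 0 1 2 2 2 2 2 2 3
  i=4: 0 0 1 2 2 2 3 3 3 4
  i=5: 0 0 1 2 3 3 4 4 4 5
  i=6: 1 1 2 3 4 4 5 5 5 6
  i=7: 1 1 2 3 4 5 6 6 6 7
  i=8: 1 1 2 3 4 5 6 7 7 8
  i=9: 1 1 2 3 4 5 6 7 8 9
  i=10: 1 2 3 4 5 6 7 8 9 10

giving w = (10, 3, 4, 7, 5, 1, 6, 8, 9, 2) via Δ²R.

Fulton essential set (4 of the 22 Rothe cells):

[(1, 9, 0), (4, 6, 2), (5, 2, 0), (9, 2, 1)]


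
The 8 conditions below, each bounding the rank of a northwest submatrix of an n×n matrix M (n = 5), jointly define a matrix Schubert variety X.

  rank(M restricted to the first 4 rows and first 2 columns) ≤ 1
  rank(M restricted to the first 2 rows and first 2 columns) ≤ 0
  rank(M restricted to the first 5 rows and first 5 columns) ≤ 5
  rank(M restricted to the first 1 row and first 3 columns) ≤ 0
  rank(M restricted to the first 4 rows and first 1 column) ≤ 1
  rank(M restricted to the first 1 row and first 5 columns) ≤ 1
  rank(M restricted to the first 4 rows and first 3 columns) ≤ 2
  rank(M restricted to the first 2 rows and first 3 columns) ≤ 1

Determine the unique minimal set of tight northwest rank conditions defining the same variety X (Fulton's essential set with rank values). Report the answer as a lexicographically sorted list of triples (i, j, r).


Rank table r_w(5×5) implied by the 8 constraints:

  i=1: 0  0  0  1  1
  i=2: 0  0  1  2  2
  i=3: 1  1  2  3  3
  i=4: 1  1  2  3  4
  i=5: 1  2  3  4  5

reading off 1-entries of Δ²R: w = (4, 3, 1, 5, 2).

ℓ(w)=6; the 3 essential cells (i,j,r):

[(1, 3, 0), (2, 2, 0), (4, 2, 1)]


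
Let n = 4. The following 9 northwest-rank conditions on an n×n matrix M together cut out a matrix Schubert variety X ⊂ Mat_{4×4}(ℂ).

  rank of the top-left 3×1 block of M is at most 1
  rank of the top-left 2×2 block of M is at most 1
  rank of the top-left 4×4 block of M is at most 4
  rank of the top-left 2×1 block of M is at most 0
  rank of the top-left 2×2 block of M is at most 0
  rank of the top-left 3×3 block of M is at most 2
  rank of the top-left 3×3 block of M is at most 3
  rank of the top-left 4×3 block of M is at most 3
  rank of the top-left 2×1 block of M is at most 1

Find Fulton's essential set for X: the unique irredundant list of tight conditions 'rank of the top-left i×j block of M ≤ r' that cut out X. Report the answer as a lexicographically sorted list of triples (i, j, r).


Propagating the 9 rank bounds to every northwest block:

  i=1: 0 | 0 | 1 | 1
  i=2: 0 | 0 | 1 | 2
  i=3: 1 | 1 | 2 | 3
  i=4: 1 | 2 | 3 | 4

giving w = (3, 4, 1, 2) via Δ²R.

D(w) has 4 cells with 1 SE-corner; essential set:

[(2, 2, 0)]


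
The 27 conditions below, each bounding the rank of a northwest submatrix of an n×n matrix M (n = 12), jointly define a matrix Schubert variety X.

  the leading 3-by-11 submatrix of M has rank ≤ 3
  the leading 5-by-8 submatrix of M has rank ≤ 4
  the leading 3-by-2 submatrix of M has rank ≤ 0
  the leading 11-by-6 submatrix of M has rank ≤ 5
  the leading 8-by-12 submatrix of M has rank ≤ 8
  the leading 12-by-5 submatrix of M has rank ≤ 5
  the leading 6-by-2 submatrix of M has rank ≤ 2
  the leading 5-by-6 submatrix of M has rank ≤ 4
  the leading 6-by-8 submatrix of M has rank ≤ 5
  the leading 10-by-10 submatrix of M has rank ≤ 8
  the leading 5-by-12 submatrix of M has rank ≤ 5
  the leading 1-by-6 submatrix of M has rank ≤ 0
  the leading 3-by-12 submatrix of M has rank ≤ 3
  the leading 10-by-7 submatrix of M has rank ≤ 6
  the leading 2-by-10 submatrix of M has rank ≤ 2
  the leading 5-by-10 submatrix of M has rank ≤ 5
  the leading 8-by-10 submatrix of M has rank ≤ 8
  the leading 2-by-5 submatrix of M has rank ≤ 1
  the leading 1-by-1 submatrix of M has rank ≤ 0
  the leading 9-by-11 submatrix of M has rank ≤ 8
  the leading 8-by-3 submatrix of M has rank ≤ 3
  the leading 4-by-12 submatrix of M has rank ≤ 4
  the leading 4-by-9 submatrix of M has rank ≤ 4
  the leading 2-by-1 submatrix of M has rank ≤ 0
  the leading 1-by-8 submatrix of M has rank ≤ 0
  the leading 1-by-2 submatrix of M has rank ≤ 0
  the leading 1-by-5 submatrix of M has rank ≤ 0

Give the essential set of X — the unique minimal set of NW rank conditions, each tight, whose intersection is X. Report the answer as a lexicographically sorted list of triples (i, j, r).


Reconstructing r_w from the 27 given conditions:

  i=1: 0 | 0 | 0 | 0 | 0 | 0 | 0 | 0 | 1 | 1 | 1 | 1
  i=2: 0 | 0 | 1 | 1 | 1 | 1 | 1 | 1 | 2 | 2 | 2 | 2
  i=3: 0 | 0 | 1 | 2 | 2 | 2 | 2 | 2 | 3 | 3 | 3 | 3
  i=4: 1 | 1 | 2 | 3 | 3 | 3 | 3 | 3 | 4 | 4 | 4 | 4
  i=5: 1 | 2 | 3 | 4 | 4 | 4 | 4 | 4 | 5 | 5 | 5 | 5
  i=6: 1 | 2 | 3 | 4 | 5 | 5 | 5 | 5 | 6 | 6 | 6 | 6
  i=7: 1 | 2 | 3 | 4 | 5 | 5 | 6 | 6 | 7 | 7 | 7 | 7
  i=8: 1 | 2 | 3 | 4 | 5 | 5 | 6 | 7 | 8 | 8 | 8 | 8
  i=9: 1 | 2 | 3 | 4 | 5 | 5 | 6 | 7 | 8 | 8 | 8 | 9
  i=10: 1 | 2 | 3 | 4 | 5 | 5 | 6 | 7 | 8 | 8 | 9 | 10
  i=11: 1 | 2 | 3 | 4 | 5 | 5 | 6 | 7 | 8 | 9 | 10 | 11
  i=12: 1 | 2 | 3 | 4 | 5 | 6 | 7 | 8 | 9 | 10 | 11 | 12

the unique w with this rank table is (9, 3, 4, 1, 2, 5, 7, 8, 12, 11, 10, 6).

ℓ(w)=20; the 5 essential cells (i,j,r):

[(1, 8, 0), (3, 2, 0), (9, 11, 8), (10, 10, 8), (11, 6, 5)]


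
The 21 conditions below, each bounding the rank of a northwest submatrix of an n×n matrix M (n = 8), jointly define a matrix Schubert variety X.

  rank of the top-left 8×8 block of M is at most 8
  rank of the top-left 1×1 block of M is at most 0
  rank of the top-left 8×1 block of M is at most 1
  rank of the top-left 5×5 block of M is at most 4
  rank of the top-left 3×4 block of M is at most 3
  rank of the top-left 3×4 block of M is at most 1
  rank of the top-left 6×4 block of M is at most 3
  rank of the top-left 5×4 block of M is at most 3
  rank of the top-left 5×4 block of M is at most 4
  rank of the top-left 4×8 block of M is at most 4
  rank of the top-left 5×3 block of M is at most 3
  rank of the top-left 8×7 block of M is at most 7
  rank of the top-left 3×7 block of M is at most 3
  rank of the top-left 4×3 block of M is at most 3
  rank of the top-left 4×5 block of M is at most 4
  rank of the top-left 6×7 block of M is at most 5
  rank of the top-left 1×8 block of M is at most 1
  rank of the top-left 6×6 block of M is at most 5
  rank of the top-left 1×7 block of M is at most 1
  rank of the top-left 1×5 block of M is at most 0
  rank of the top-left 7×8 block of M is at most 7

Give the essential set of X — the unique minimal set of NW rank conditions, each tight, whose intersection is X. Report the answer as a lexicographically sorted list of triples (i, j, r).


Reconstructing r_w from the 21 given conditions:

  R[1]: 0 | 0 | 0 | 0 | 0 | 1 | 1 | 1
  R[2]: 1 | 1 | 1 | 1 | 1 | 2 | 2 | 2
  R[3]: 1 | 1 | 1 | 1 | 2 | 3 | 3 | 3
  R[4]: 1 | 2 | 2 | 2 | 3 | 4 | 4 | 4
  R[5]: 1 | 2 | 3 | 3 | 4 | 5 | 5 | 5
  R[6]: 1 | 2 | 3 | 3 | 4 | 5 | 5 | 6
  R[7]: 1 | 2 | 3 | 4 | 5 | 6 | 6 | 7
  R[8]: 1 | 2 | 3 | 4 | 5 | 6 | 7 | 8

the unique w with this rank table is (6, 1, 5, 2, 3, 8, 4, 7).

D(w) has 10 cells with 4 SE-corners; essential set:

[(1, 5, 0), (3, 4, 1), (6, 4, 3), (6, 7, 5)]


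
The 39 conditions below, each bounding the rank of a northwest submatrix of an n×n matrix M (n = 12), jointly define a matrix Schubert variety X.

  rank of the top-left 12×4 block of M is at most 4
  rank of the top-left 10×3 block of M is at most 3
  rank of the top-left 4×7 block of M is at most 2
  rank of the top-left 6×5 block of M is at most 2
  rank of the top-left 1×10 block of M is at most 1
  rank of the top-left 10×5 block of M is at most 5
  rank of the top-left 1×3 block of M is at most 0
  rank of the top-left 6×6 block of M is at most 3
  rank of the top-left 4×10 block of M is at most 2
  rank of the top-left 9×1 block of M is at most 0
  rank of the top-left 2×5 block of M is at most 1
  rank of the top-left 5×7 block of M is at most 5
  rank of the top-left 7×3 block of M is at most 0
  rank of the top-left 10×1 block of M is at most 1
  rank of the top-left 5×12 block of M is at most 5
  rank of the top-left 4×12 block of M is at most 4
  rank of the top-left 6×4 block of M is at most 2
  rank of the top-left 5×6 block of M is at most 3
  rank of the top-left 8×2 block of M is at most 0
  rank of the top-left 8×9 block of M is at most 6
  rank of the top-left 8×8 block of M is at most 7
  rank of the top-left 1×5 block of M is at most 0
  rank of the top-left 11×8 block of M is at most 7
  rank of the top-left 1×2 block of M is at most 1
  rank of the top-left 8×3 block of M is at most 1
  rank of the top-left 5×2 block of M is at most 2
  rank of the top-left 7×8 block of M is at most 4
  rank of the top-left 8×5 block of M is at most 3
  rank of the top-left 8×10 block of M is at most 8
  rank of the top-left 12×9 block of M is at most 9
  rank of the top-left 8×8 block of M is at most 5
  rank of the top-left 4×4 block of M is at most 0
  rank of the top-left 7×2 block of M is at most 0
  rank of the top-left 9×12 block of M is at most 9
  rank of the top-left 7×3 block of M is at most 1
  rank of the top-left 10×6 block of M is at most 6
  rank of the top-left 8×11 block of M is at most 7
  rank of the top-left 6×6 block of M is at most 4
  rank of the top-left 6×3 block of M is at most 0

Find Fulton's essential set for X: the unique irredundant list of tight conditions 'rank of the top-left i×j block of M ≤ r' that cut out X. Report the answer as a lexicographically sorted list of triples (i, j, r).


Recovering R(i,j) via the rank-extension bound from the 39 conditions:

  0 0 0 0 0 1 1 1 1 1 1 1
  0 0 0 0 1 2 2 2 2 2 2 2
  0 0 0 0 1 2 2 2 2 2 3 3
  0 0 0 0 1 2 2 2 2 2 3 4
  0 0 0 1 2 3 3 3 3 3 4 5
  0 0 0 1 2 3 4 4 4 4 5 6
  0 0 0 1 2 3 4 4 5 5 6 7
  0 0 1 2 3 4 5 5 6 6 7 8
  0 1 2 3 4 5 6 6 7 7 8 9
  1 2 3 4 5 6 7 7 8 8 9 10
  1 2 3 4 5 6 7 7 8 9 10 11
  1 2 3 4 5 6 7 8 9 10 11 12

so w = (6, 5, 11, 12, 4, 7, 9, 3, 2, 1, 10, 8).

D(w) has 39 cells with 8 SE-corners; essential set:

[(1, 5, 0), (4, 4, 0), (4, 10, 2), (7, 3, 0), (7, 8, 4), (8, 2, 0), (9, 1, 0), (11, 8, 7)]


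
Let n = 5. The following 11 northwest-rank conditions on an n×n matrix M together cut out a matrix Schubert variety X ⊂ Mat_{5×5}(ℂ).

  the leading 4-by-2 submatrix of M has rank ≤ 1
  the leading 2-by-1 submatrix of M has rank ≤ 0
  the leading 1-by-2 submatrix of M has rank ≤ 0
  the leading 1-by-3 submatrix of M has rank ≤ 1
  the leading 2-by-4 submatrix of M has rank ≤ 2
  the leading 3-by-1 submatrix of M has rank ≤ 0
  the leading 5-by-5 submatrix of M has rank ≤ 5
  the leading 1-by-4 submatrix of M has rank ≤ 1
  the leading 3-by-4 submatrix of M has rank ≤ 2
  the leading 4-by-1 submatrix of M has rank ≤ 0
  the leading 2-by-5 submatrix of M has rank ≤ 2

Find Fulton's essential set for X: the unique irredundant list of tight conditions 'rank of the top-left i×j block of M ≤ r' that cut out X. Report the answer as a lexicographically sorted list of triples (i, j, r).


Computing R[i][j] = min implied NW-rank bound (n=5, 11 conditions):

  0  0  1  1  1
  0  1  2  2  2
  0  1  2  2  3
  0  1  2  3  4
  1  2  3  4  5

giving w = (3, 2, 5, 4, 1) via Δ²R.

Fulton essential set (3 of the 6 Rothe cells):

[(1, 2, 0), (3, 4, 2), (4, 1, 0)]


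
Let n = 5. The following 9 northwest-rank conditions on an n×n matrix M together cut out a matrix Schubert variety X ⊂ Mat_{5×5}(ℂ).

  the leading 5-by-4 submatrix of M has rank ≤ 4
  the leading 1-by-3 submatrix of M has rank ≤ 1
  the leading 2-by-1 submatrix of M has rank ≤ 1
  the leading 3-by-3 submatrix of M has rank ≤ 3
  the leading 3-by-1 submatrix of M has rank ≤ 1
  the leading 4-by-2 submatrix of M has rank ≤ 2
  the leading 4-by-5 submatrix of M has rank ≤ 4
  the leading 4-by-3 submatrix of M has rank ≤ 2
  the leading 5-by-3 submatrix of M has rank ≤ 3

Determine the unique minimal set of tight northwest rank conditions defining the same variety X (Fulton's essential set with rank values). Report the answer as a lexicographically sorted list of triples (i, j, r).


Computing R[i][j] = min implied NW-rank bound (n=5, 9 conditions):

  1 1 1 1 1
  1 2 2 2 2
  1 2 2 3 3
  1 2 2 3 4
  1 2 3 4 5

giving w = (1, 2, 4, 5, 3) via Δ²R.

D(w) has 2 cells with 1 SE-corner; essential set:

[(4, 3, 2)]


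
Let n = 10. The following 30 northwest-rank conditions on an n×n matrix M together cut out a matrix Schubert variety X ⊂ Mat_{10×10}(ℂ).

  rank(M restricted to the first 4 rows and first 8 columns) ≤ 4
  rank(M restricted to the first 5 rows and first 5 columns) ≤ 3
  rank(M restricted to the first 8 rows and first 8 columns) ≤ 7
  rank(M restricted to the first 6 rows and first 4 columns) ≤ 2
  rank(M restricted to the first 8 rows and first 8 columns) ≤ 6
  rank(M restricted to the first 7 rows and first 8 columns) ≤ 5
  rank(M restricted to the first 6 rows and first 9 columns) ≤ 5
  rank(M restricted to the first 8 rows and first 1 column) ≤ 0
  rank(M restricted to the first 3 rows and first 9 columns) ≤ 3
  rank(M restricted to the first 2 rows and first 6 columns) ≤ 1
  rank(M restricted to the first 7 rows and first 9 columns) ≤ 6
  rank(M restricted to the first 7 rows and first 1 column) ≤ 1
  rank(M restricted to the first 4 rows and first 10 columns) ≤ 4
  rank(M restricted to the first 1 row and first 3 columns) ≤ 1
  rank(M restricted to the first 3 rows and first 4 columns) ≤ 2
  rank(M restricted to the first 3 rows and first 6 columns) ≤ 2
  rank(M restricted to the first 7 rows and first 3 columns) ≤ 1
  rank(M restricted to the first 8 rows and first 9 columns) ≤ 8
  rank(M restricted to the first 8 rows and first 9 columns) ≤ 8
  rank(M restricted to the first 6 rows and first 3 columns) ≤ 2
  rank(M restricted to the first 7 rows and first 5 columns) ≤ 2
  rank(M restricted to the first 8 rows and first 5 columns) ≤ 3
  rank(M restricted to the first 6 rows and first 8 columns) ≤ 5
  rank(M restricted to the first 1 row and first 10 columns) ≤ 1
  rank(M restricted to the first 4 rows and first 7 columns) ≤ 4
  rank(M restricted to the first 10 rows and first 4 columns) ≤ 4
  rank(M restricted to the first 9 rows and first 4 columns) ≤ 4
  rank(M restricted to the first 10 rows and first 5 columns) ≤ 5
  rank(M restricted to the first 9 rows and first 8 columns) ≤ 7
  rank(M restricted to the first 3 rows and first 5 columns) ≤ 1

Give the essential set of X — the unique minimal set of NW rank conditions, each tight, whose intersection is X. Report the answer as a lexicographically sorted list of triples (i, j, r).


Rank table r_w(10×10) implied by the 30 constraints:

  row 1: 0, 1, 1, 1, 1, 1, 1, 1, 1, 1
  row 2: 0, 1, 1, 1, 1, 1, 2, 2, 2, 2
  row 3: 0, 1, 1, 1, 1, 2, 3, 3, 3, 3
  row 4: 0, 1, 1, 2, 2, 3, 4, 4, 4, 4
  row 5: 0, 1, 1, 2, 2, 3, 4, 5, 5, 5
  row 6: 0, 1, 1, 2, 2, 3, 4, 5, 5, 6
  row 7: 0, 1, 1, 2, 2, 3, 4, 5, 6, 7
  row 8: 0, 1, 2, 3, 3, 4, 5, 6, 7, 8
  row 9: 1, 2, 3, 4, 4, 5, 6, 7, 8, 9
  row 10: 1, 2, 3, 4, 5, 6, 7, 8, 9, 10

hence w(1..10) = (2, 7, 6, 4, 8, 10, 9, 3, 1, 5).

6 SE-corners of the 23-cell Rothe diagram give Ess(w):

[(2, 6, 1), (3, 5, 1), (6, 9, 5), (7, 3, 1), (7, 5, 2), (8, 1, 0)]


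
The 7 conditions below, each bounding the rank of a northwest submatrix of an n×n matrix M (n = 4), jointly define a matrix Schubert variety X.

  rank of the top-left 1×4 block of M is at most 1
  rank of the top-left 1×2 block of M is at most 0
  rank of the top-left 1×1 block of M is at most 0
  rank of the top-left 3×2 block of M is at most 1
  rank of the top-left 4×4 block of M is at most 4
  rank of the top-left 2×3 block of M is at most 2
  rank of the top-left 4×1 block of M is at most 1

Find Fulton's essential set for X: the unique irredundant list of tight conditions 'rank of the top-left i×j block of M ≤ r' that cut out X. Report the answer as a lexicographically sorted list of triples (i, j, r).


Rank table r_w(4×4) implied by the 7 constraints:

  R[1]: 0 | 0 | 1 | 1
  R[2]: 1 | 1 | 2 | 2
  R[3]: 1 | 1 | 2 | 3
  R[4]: 1 | 2 | 3 | 4

so w = (3, 1, 4, 2).

|D(w)|=3, |Ess(w)|=2:

[(1, 2, 0), (3, 2, 1)]


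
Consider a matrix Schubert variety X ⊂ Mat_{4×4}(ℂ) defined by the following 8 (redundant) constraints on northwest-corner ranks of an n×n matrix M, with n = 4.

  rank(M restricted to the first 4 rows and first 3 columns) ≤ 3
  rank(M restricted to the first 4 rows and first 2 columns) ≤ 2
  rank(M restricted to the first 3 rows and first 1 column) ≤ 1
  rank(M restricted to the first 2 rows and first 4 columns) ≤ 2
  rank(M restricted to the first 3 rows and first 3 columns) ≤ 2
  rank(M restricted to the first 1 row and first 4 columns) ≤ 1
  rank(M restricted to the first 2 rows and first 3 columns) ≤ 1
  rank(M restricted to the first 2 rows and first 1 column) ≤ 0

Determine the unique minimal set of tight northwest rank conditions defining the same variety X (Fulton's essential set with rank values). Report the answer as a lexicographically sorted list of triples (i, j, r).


Recovering R(i,j) via the rank-extension bound from the 8 conditions:

  row 1: 0 1 1 1
  row 2: 0 1 1 2
  row 3: 1 2 2 3
  row 4: 1 2 3 4

second differences of R give the permutation w = (2, 4, 1, 3).

D(w) has 3 cells with 2 SE-corners; essential set:

[(2, 1, 0), (2, 3, 1)]


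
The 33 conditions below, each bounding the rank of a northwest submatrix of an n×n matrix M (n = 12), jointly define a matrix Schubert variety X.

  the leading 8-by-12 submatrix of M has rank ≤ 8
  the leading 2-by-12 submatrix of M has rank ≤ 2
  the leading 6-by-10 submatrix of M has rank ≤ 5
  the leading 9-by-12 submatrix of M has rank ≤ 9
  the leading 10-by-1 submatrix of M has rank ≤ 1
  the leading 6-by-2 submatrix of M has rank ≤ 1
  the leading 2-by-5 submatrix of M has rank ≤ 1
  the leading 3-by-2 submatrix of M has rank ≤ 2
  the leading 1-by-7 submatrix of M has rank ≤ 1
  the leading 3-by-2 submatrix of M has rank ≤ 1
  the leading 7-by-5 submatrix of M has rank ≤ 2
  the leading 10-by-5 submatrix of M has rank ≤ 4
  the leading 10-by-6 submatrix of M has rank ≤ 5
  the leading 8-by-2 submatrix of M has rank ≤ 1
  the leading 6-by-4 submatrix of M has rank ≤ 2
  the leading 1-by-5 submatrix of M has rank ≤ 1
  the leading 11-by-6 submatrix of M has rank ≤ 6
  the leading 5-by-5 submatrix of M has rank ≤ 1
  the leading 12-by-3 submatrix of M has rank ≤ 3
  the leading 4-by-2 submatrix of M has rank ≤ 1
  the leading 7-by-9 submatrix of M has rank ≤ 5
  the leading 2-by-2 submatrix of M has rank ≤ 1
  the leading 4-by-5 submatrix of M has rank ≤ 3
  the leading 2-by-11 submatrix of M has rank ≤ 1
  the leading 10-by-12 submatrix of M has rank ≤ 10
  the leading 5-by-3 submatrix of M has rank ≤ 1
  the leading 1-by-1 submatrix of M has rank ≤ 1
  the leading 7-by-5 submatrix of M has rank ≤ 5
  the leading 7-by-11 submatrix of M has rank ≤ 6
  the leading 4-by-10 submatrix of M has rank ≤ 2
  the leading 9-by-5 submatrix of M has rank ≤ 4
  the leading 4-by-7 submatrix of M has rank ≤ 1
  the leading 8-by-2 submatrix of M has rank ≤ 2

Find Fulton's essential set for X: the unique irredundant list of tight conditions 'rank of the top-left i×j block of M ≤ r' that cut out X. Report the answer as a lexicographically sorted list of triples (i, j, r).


Recovering R(i,j) via the rank-extension bound from the 33 conditions:

  R[1]: 1  1  1  1  1  1  1  1  1  1  1  1
  R[2]: 1  1  1  1  1  1  1  1  1  1  1  2
  R[3]: 1  1  1  1  1  1  1  2  2  2  2  3
  R[4]: 1  1  1  1  1  1  1  2  2  2  3  4
  R[5]: 1  1  1  1  1  2  2  3  3  3  4  5
  R[6]: 1  1  2  2  2  3  3  4  4  4  5  6
  R[7]: 1  1  2  2  2  3  4  5  5  5  6  7
  R[8]: 1  1  2  3  3  4  5  6  6  6  7  8
  R[9]: 1  2  3  4  4  5  6  7  7  7  8  9
  R[10]: 1  2  3  4  4  5  6  7  8  8  9  10
  R[11]: 1  2  3  4  5  6  7  8  9  9  10  11
  R[12]: 1  2  3  4  5  6  7  8  9  10  11  12

second differences of R give the permutation w = (1, 12, 8, 11, 6, 3, 7, 4, 2, 9, 5, 10).

D(w) has 34 cells with 7 SE-corners; essential set:

[(2, 11, 1), (4, 7, 1), (4, 10, 2), (5, 5, 1), (7, 5, 2), (8, 2, 1), (10, 5, 4)]


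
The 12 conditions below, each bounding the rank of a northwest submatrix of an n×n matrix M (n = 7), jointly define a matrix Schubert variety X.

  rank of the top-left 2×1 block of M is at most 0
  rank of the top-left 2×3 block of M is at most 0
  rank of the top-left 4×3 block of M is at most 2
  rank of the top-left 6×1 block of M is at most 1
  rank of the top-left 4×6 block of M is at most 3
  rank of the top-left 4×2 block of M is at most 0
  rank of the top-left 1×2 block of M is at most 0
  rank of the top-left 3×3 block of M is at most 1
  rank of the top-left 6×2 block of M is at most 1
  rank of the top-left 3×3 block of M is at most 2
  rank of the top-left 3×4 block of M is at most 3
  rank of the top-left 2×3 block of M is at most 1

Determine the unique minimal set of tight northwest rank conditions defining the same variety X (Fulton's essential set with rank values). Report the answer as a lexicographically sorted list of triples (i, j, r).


Reconstructing r_w from the 12 given conditions:

  i=1: 0 0 0 1 1 1 1
  i=2: 0 0 0 1 2 2 2
  i=3: 0 0 1 2 3 3 3
  i=4: 0 0 1 2 3 3 4
  i=5: 1 1 2 3 4 4 5
  i=6: 1 1 2 3 4 5 6
  i=7: 1 2 3 4 5 6 7

second differences of R give the permutation w = (4, 5, 3, 7, 1, 6, 2).

Rothe diagram D(w) (12 cells), 4 SE-corners (essential conditions):

[(2, 3, 0), (4, 2, 0), (4, 6, 3), (6, 2, 1)]


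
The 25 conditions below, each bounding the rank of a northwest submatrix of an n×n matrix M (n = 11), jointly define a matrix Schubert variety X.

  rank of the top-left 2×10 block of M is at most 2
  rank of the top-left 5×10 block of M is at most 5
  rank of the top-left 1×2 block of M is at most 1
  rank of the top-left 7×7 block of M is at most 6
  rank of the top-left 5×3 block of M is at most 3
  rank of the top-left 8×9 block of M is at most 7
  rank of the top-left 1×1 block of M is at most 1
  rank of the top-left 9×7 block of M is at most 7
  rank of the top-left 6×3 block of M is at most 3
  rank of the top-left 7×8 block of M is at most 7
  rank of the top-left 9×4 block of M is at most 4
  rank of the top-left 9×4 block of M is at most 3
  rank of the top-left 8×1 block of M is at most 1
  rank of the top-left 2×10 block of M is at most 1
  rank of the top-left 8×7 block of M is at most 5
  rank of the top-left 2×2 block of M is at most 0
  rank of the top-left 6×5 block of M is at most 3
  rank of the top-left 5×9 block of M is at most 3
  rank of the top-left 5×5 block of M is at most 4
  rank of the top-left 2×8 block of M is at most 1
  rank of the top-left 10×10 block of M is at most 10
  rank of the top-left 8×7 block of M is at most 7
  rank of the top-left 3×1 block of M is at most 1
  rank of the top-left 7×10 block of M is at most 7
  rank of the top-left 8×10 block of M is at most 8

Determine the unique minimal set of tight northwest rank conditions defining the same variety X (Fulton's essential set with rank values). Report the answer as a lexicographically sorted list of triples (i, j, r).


The tightest implied rank at each (i,j), from the 25 conditions:

  R[1]: 0, 0, 1, 1, 1, 1, 1, 1, 1, 1, 1
  R[2]: 0, 0, 1, 1, 1, 1, 1, 1, 1, 1, 2
  R[3]: 1, 1, 2, 2, 2, 2, 2, 2, 2, 2, 3
  R[4]: 1, 2, 3, 3, 3, 3, 3, 3, 3, 3, 4
  R[5]: 1, 2, 3, 3, 3, 3, 3, 3, 3, 4, 5
  R[6]: 1, 2, 3, 3, 3, 4, 4, 4, 4, 5, 6
  R[7]: 1, 2, 3, 3, 4, 5, 5, 5, 5, 6, 7
  R[8]: 1, 2, 3, 3, 4, 5, 5, 6, 6, 7, 8
  R[9]: 1, 2, 3, 3, 4, 5, 6, 7, 7, 8, 9
  R[10]: 1, 2, 3, 4, 5, 6, 7, 8, 8, 9, 10
  R[11]: 1, 2, 3, 4, 5, 6, 7, 8, 9, 10, 11

so w = (3, 11, 1, 2, 10, 6, 5, 8, 7, 4, 9).

ℓ(w)=23; the 6 essential cells (i,j,r):

[(2, 2, 0), (2, 10, 1), (5, 9, 3), (6, 5, 3), (8, 7, 5), (9, 4, 3)]


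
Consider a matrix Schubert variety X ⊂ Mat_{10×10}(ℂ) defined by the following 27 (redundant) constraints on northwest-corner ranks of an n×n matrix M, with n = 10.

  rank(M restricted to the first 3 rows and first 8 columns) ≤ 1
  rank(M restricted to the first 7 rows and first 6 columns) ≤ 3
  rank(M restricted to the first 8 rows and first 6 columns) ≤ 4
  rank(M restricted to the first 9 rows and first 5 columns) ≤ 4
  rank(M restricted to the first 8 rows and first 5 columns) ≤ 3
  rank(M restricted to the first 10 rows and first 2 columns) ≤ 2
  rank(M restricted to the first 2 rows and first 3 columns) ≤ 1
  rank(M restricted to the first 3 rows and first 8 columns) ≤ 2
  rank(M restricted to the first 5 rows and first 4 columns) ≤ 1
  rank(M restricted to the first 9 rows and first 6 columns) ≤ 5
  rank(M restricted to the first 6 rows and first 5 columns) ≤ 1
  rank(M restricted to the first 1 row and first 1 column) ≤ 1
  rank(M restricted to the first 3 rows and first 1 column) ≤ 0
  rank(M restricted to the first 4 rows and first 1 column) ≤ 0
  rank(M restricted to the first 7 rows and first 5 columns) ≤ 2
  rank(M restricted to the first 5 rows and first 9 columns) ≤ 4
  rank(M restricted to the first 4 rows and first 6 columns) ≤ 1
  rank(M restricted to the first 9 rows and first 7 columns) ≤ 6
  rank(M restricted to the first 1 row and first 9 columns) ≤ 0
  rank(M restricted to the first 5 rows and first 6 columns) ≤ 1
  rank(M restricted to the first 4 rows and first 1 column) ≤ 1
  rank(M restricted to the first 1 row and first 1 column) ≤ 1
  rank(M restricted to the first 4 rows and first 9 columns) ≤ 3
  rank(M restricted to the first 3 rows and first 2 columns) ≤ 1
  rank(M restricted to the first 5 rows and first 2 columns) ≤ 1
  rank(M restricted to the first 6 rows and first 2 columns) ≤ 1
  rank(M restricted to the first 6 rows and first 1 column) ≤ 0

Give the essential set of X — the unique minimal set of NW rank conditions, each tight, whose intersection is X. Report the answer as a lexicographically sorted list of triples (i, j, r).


Rank table r_w(10×10) implied by the 27 constraints:

  row 1: 0 | 0 | 0 | 0 | 0 | 0 | 0 | 0 | 0 | 1
  row 2: 0 | 1 | 1 | 1 | 1 | 1 | 1 | 1 | 1 | 2
  row 3: 0 | 1 | 1 | 1 | 1 | 1 | 1 | 1 | 2 | 3
  row 4: 0 | 1 | 1 | 1 | 1 | 1 | 2 | 2 | 3 | 4
  row 5: 0 | 1 | 1 | 1 | 1 | 1 | 2 | 3 | 4 | 5
  row 6: 0 | 1 | 1 | 1 | 1 | 2 | 3 | 4 | 5 | 6
  row 7: 1 | 2 | 2 | 2 | 2 | 3 | 4 | 5 | 6 | 7
  row 8: 1 | 2 | 3 | 3 | 3 | 4 | 5 | 6 | 7 | 8
  row 9: 1 | 2 | 3 | 4 | 4 | 5 | 6 | 7 | 8 | 9
  row 10: 1 | 2 | 3 | 4 | 5 | 6 | 7 | 8 | 9 | 10

giving w = (10, 2, 9, 7, 8, 6, 1, 3, 4, 5) via Δ²R.

ℓ(w)=31; the 5 essential cells (i,j,r):

[(1, 9, 0), (3, 8, 1), (5, 6, 1), (6, 1, 0), (6, 5, 1)]


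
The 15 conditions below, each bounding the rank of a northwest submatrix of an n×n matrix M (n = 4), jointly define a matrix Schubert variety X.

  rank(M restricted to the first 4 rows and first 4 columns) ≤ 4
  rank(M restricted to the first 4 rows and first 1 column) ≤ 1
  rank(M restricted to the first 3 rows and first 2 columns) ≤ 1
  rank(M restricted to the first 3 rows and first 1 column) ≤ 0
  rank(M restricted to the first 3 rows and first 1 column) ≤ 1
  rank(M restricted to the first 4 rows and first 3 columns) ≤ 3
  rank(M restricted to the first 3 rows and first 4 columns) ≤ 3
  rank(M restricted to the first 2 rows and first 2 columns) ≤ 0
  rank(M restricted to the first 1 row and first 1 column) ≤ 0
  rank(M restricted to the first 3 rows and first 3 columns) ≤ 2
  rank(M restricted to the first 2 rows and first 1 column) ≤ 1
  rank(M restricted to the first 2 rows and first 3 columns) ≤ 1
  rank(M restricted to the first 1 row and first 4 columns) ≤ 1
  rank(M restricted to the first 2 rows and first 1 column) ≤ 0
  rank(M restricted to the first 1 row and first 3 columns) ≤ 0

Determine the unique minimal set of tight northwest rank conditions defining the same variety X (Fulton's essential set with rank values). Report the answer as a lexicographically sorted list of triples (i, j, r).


Propagating the 15 rank bounds to every northwest block:

  0 | 0 | 0 | 1
  0 | 0 | 1 | 2
  0 | 1 | 2 | 3
  1 | 2 | 3 | 4

giving w = (4, 3, 2, 1) via Δ²R.

Rothe diagram D(w) (6 cells), 3 SE-corners (essential conditions):

[(1, 3, 0), (2, 2, 0), (3, 1, 0)]
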